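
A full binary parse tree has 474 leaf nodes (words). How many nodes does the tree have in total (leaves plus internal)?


Leaf nodes (terminals): 474
Internal nodes = n - 1 = 474 - 1 = 473
Total = leaves + internal = 474 + 473 = 947

947


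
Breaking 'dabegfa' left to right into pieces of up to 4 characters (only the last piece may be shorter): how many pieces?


'dabegfa' has 7 characters.
Chunking with max size 4:
  Chunk 1: 'dabe' (positions 0-3)
  Chunk 2: 'gfa' (positions 4-6)
Total chunks: ceil(7 / 4) = 2

2


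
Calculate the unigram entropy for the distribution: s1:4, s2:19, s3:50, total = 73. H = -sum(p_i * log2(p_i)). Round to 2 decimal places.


Computing entropy H = -sum(p_i * log2(p_i)):
  s1: p = 4/73 = 0.0548, -p*log2(p) = 0.2296
  s2: p = 19/73 = 0.2603, -p*log2(p) = 0.5054
  s3: p = 50/73 = 0.6849, -p*log2(p) = 0.3740
H = sum of terms = 1.1090
Rounded to 2 decimals: 1.11

1.11


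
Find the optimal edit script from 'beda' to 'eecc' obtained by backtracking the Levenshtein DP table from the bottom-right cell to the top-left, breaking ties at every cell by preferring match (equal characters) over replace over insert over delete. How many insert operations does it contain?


Edit distance = 3. Backtracking from cell (4, 4) with preference match > replace > insert > delete,
then listing the resulting alignment 'beda' -> 'eecc' left to right:
  Step 1: replace b->e
  Step 2: keep 'e'
  Step 3: replace d->c
  Step 4: replace a->c
Total insertions: 0

0


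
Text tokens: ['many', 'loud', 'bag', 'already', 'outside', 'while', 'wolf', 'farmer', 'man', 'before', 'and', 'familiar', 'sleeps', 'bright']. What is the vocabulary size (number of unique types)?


Listing all tokens and tracking unique types:
  Token 1: 'many' -> NEW (unique so far: 1)
  Token 2: 'loud' -> NEW (unique so far: 2)
  Token 3: 'bag' -> NEW (unique so far: 3)
  Token 4: 'already' -> NEW (unique so far: 4)
  Token 5: 'outside' -> NEW (unique so far: 5)
  Token 6: 'while' -> NEW (unique so far: 6)
  Token 7: 'wolf' -> NEW (unique so far: 7)
  Token 8: 'farmer' -> NEW (unique so far: 8)
  Token 9: 'man' -> NEW (unique so far: 9)
  Token 10: 'before' -> NEW (unique so far: 10)
  Token 11: 'and' -> NEW (unique so far: 11)
  Token 12: 'familiar' -> NEW (unique so far: 12)
  Token 13: 'sleeps' -> NEW (unique so far: 13)
  Token 14: 'bright' -> NEW (unique so far: 14)
Unique types: ('already', 'and', 'bag', 'before', 'bright', 'familiar', 'farmer', 'loud', 'man', 'many', 'outside', 'sleeps', 'while', 'wolf')
Vocabulary size: 14

14


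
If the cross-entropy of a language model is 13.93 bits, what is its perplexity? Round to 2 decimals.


Perplexity formula: PP = 2^H
H = 13.93
PP = 2^13.93
Decompose: 2^13.93 = 2^13 * 2^0.93
2^13 = 8192, 2^0.93 ~ 1.9052760
PP ~ 8192 * 1.9052760 = 15608.0209920
Rounded to 2 decimals: 15608.02

15608.02


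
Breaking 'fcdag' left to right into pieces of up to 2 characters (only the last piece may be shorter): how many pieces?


'fcdag' has 5 characters.
Chunking with max size 2:
  Chunk 1: 'fc' (positions 0-1)
  Chunk 2: 'da' (positions 2-3)
  Chunk 3: 'g' (positions 4-4)
Total chunks: ceil(5 / 2) = 3

3


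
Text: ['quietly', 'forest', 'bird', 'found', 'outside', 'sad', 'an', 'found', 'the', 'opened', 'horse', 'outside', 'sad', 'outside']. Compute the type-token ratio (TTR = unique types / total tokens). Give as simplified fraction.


Tokens: 14
Unique types: ('an', 'bird', 'forest', 'found', 'horse', 'opened', 'outside', 'quietly', 'sad', 'the') = 10
TTR = 10/14
Simplify: divide both by 2 -> 5/7
TTR = 5/7

5/7


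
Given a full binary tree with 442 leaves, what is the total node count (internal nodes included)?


Leaf nodes (terminals): 442
Internal nodes = n - 1 = 442 - 1 = 441
Total = leaves + internal = 442 + 441 = 883

883


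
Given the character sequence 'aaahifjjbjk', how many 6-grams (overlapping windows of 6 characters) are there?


String 'aaahifjjbjk' has length L = 11.
Number of overlapping n-grams = L - n + 1
Substituting: 11 - 6 + 1 = 6

6


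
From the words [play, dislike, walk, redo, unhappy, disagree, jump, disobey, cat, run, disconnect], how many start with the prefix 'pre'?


Checking each word for prefix 'pre':
  'play' -> no (count: 0)
  'dislike' -> no (count: 0)
  'walk' -> no (count: 0)
  'redo' -> no (count: 0)
  'unhappy' -> no (count: 0)
  'disagree' -> no (count: 0)
  'jump' -> no (count: 0)
  'disobey' -> no (count: 0)
  'cat' -> no (count: 0)
  'run' -> no (count: 0)
  'disconnect' -> no (count: 0)
Total with prefix 'pre': 0

0


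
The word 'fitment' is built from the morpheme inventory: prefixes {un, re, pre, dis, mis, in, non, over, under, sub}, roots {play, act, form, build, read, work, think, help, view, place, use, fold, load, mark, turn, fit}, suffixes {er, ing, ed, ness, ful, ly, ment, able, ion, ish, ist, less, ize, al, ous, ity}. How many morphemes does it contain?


Segmenting 'fitment' against the inventory:
  'fit' -> root (morpheme 1)
  'ment' -> suffix (morpheme 2)
Total morphemes: 2

2


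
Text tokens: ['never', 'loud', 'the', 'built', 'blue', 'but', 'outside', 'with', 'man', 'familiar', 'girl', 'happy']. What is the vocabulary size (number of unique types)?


Listing all tokens and tracking unique types:
  Token 1: 'never' -> NEW (unique so far: 1)
  Token 2: 'loud' -> NEW (unique so far: 2)
  Token 3: 'the' -> NEW (unique so far: 3)
  Token 4: 'built' -> NEW (unique so far: 4)
  Token 5: 'blue' -> NEW (unique so far: 5)
  Token 6: 'but' -> NEW (unique so far: 6)
  Token 7: 'outside' -> NEW (unique so far: 7)
  Token 8: 'with' -> NEW (unique so far: 8)
  Token 9: 'man' -> NEW (unique so far: 9)
  Token 10: 'familiar' -> NEW (unique so far: 10)
  Token 11: 'girl' -> NEW (unique so far: 11)
  Token 12: 'happy' -> NEW (unique so far: 12)
Unique types: ('blue', 'built', 'but', 'familiar', 'girl', 'happy', 'loud', 'man', 'never', 'outside', 'the', 'with')
Vocabulary size: 12

12


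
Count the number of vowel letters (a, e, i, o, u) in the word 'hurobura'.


Scanning each character of 'hurobura':
  Position 1: 'h' -> consonant (running count: 0)
  Position 2: 'u' -> vowel (running count: 1)
  Position 3: 'r' -> consonant (running count: 1)
  Position 4: 'o' -> vowel (running count: 2)
  Position 5: 'b' -> consonant (running count: 2)
  Position 6: 'u' -> vowel (running count: 3)
  Position 7: 'r' -> consonant (running count: 3)
  Position 8: 'a' -> vowel (running count: 4)
Total vowels: 4

4


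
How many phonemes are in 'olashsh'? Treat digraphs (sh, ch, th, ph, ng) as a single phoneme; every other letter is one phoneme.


Parsing 'olashsh' greedily, digraphs first:
  'o' -> vowel phoneme (phonemes so far: 1)
  'l' -> consonant phoneme (phonemes so far: 2)
  'a' -> vowel phoneme (phonemes so far: 3)
  'sh' -> digraph (1 consonant phoneme) (phonemes so far: 4)
  'sh' -> digraph (1 consonant phoneme) (phonemes so far: 5)
Total phonemes: 5

5


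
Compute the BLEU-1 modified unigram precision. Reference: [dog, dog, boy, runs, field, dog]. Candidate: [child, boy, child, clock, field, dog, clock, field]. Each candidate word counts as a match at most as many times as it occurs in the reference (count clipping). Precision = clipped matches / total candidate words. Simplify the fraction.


Reference word counts: {'boy': 1, 'dog': 3, 'field': 1, 'runs': 1}
Checking each candidate word (with clipping):
  'child' -> not in reference -> no match (matches: 0)
  'boy' -> in reference (ref count 1, used 1/1) -> match (matches: 1)
  'child' -> not in reference -> no match (matches: 1)
  'clock' -> not in reference -> no match (matches: 1)
  'field' -> in reference (ref count 1, used 1/1) -> match (matches: 2)
  'dog' -> in reference (ref count 3, used 1/3) -> match (matches: 3)
  'clock' -> not in reference -> no match (matches: 3)
  'field' -> ref count 1 already used up (1/1) -> clipped, no match (matches: 3)
Clipped matches: 3, Candidate length: 8
Precision = 3/8

3/8


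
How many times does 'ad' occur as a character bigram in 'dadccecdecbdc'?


Scanning 'dadccecdecbdc' for bigram 'ad':
  Position 0: 'da' -> no
  Position 1: 'ad' -> MATCH
  Position 2: 'dc' -> no
  Position 3: 'cc' -> no
  Position 4: 'ce' -> no
  Position 5: 'ec' -> no
  Position 6: 'cd' -> no
  Position 7: 'de' -> no
  Position 8: 'ec' -> no
  Position 9: 'cb' -> no
  Position 10: 'bd' -> no
  Position 11: 'dc' -> no
Total matches: 1

1


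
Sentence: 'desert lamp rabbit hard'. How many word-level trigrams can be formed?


Word trigrams from [4] words:
  Trigram 1: (desert lamp rabbit)
  Trigram 2: (lamp rabbit hard)
Total word trigrams: 4 - 2 = 2

2


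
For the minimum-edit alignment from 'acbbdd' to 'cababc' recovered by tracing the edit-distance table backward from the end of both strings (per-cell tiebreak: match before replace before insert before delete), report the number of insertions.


Edit distance = 5. Backtracking from cell (6, 6) with preference match > replace > insert > delete,
then listing the resulting alignment 'acbbdd' -> 'cababc' left to right:
  Step 1: replace a->c
  Step 2: replace c->a
  Step 3: keep 'b'
  Step 4: replace b->a
  Step 5: replace d->b
  Step 6: replace d->c
Total insertions: 0

0


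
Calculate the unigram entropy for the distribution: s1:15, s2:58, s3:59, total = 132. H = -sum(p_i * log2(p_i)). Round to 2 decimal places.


Computing entropy H = -sum(p_i * log2(p_i)):
  s1: p = 15/132 = 0.1136, -p*log2(p) = 0.3565
  s2: p = 58/132 = 0.4394, -p*log2(p) = 0.5213
  s3: p = 59/132 = 0.4470, -p*log2(p) = 0.5193
H = sum of terms = 1.3971
Rounded to 2 decimals: 1.40

1.40


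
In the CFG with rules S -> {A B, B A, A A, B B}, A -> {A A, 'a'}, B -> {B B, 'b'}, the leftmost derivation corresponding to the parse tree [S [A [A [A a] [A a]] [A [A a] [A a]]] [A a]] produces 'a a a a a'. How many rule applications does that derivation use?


Every bracketed nonterminal node [X ...] in the tree is produced by exactly one rule application.
Reading the tree off as a leftmost derivation:
  Step 1: S  =>  A A   (applied S -> A A)
  Step 2: A A  =>  A A A   (applied A -> A A)
  Step 3: A A A  =>  A A A A   (applied A -> A A)
  Step 4: A A A A  =>  a A A A   (applied A -> a)
  Step 5: a A A A  =>  a a A A   (applied A -> a)
  Step 6: a a A A  =>  a a A A A   (applied A -> A A)
  Step 7: a a A A A  =>  a a a A A   (applied A -> a)
  Step 8: a a a A A  =>  a a a a A   (applied A -> a)
  Step 9: a a a a A  =>  a a a a a   (applied A -> a)
Final yield: a a a a a
Total rewrite steps: 9

9


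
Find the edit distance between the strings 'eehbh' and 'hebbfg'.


Building DP table for s1='eehbh' (len 5) and s2='hebbfg' (len 6):
       h  e  b  b  f  g
    0  1  2  3  4  5  6
  e 1  1  1  2  3  4  5
  e 2  2  1  2  3  4  5
  h 3  2  2  2  3  4  5
  b 4  3  3  2  2  3  4
  h 5  4  4  3  3  3  4
Edit distance = dp[5][6] = 4

4


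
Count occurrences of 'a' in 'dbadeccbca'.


Scanning 'dbadeccbca' for 'a':
  Position 2: 'a' -> MATCH (count: 1)
  Position 9: 'a' -> MATCH (count: 2)
Total occurrences of 'a': 2

2


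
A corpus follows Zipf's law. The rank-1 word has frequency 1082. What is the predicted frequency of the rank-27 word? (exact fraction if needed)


Zipf's law: freq(rank) = f1 / rank
f1 = 1082, rank = 27
freq = 1082 / 27
GCD(1082, 27) = 1
Simplified: 1082/27

1082/27


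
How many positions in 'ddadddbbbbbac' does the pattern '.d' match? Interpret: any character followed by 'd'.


Pattern: .d means any character followed by 'd'.
Scanning 'ddadddbbbbbac' position-by-position:
  Pos 0: window 'dd' -> MATCH
  Pos 1: window 'da' -> no
  Pos 2: window 'ad' -> MATCH
  Pos 3: window 'dd' -> MATCH
  Pos 4: window 'dd' -> MATCH
  Pos 5: window 'db' -> no
  Pos 6: window 'bb' -> no
  Pos 7: window 'bb' -> no
  Pos 8: window 'bb' -> no
  Pos 9: window 'bb' -> no
  Pos 10: window 'ba' -> no
  Pos 11: window 'ac' -> no
  Pos 12: window 'c' -> no
Total matches: 4

4


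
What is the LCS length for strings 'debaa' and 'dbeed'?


DP table for LCS of 'debaa' and 'dbeed':
       d  b  e  e  d
    0  0  0  0  0  0
  d 0  1  1  1  1  1
  e 0  1  1  2  2  2
  b 0  1  2  2  2  2
  a 0  1  2  2  2  2
  a 0  1  2  2  2  2
LCS: 'de'
LCS length = 2

2


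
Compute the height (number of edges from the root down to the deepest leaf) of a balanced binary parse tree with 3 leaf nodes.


In a balanced binary tree with n leaves the deepest leaf is ceil(log2(n)) edges below the root.
log2(3) = 1.5850
ceil(1.5850) = 2
height (edges) = 2

2


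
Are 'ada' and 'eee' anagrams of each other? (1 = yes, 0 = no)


Sort characters of 'ada': 'aad'
Sort characters of 'eee': 'eee'
Sorted forms differ -> they are NOT anagrams
Result: 0

0


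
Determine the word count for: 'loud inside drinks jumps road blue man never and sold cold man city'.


Counting words by splitting on spaces:
  Word 1: 'loud'
  Word 2: 'inside'
  Word 3: 'drinks'
  Word 4: 'jumps'
  Word 5: 'road'
  Word 6: 'blue'
  Word 7: 'man'
  Word 8: 'never'
  Word 9: 'and'
  Word 10: 'sold'
  Word 11: 'cold'
  Word 12: 'man'
  Word 13: 'city'
Total words: 13

13


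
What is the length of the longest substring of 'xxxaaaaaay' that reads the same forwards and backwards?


Scanning 'xxxaaaaaay' for palindromic substrings.
Substring at positions 3-8: 'aaaaaa'.
Check: reverse('aaaaaa') = 'aaaaaa' -> palindrome confirmed.
Neighbouring characters ('x' / 'y') break symmetry, so it cannot extend further.
No longer palindromic substring exists; longest length = 6

6


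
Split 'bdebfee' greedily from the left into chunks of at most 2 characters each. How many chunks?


'bdebfee' has 7 characters.
Chunking with max size 2:
  Chunk 1: 'bd' (positions 0-1)
  Chunk 2: 'eb' (positions 2-3)
  Chunk 3: 'fe' (positions 4-5)
  Chunk 4: 'e' (positions 6-6)
Total chunks: ceil(7 / 2) = 4

4


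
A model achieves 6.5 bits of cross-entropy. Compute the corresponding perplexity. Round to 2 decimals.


Perplexity formula: PP = 2^H
H = 6.5
PP = 2^6.5
Decompose: 2^6.5 = 2^6 * 2^0.5 = 2^6 * sqrt(2)
2^6 = 64, sqrt(2) ~ 1.4142136
PP ~ 64 * 1.4142136 = 90.5096704
Rounded to 2 decimals: 90.51

90.51


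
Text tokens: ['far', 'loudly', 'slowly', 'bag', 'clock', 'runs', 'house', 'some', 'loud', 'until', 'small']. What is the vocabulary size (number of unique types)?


Listing all tokens and tracking unique types:
  Token 1: 'far' -> NEW (unique so far: 1)
  Token 2: 'loudly' -> NEW (unique so far: 2)
  Token 3: 'slowly' -> NEW (unique so far: 3)
  Token 4: 'bag' -> NEW (unique so far: 4)
  Token 5: 'clock' -> NEW (unique so far: 5)
  Token 6: 'runs' -> NEW (unique so far: 6)
  Token 7: 'house' -> NEW (unique so far: 7)
  Token 8: 'some' -> NEW (unique so far: 8)
  Token 9: 'loud' -> NEW (unique so far: 9)
  Token 10: 'until' -> NEW (unique so far: 10)
  Token 11: 'small' -> NEW (unique so far: 11)
Unique types: ('bag', 'clock', 'far', 'house', 'loud', 'loudly', 'runs', 'slowly', 'small', 'some', 'until')
Vocabulary size: 11

11


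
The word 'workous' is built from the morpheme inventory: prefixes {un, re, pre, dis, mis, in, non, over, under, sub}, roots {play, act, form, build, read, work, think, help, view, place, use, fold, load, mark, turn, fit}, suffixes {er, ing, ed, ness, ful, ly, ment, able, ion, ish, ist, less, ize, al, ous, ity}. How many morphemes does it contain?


Segmenting 'workous' against the inventory:
  'work' -> root (morpheme 1)
  'ous' -> suffix (morpheme 2)
Total morphemes: 2

2


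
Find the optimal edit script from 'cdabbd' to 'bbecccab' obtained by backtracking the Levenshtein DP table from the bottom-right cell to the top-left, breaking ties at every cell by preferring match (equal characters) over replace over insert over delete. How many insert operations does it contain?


Edit distance = 7. Backtracking from cell (6, 8) with preference match > replace > insert > delete,
then listing the resulting alignment 'cdabbd' -> 'bbecccab' left to right:
  Step 1: insert 'b' [insertion #1]
  Step 2: insert 'b' [insertion #2]
  Step 3: insert 'e' [insertion #3]
  Step 4: keep 'c'
  Step 5: replace d->c
  Step 6: replace a->c
  Step 7: replace b->a
  Step 8: keep 'b'
  Step 9: delete 'd'
Total insertions: 3

3


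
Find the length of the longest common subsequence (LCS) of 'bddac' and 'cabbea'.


DP table for LCS of 'bddac' and 'cabbea':
       c  a  b  b  e  a
    0  0  0  0  0  0  0
  b 0  0  0  1  1  1  1
  d 0  0  0  1  1  1  1
  d 0  0  0  1  1  1  1
  a 0  0  1  1  1  1  2
  c 0  1  1  1  1  1  2
LCS: 'ba'
LCS length = 2

2


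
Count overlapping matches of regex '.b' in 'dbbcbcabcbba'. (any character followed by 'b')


Pattern: .b means any character followed by 'b'.
Scanning 'dbbcbcabcbba' position-by-position:
  Pos 0: window 'db' -> MATCH
  Pos 1: window 'bb' -> MATCH
  Pos 2: window 'bc' -> no
  Pos 3: window 'cb' -> MATCH
  Pos 4: window 'bc' -> no
  Pos 5: window 'ca' -> no
  Pos 6: window 'ab' -> MATCH
  Pos 7: window 'bc' -> no
  Pos 8: window 'cb' -> MATCH
  Pos 9: window 'bb' -> MATCH
  Pos 10: window 'ba' -> no
  Pos 11: window 'a' -> no
Total matches: 6

6


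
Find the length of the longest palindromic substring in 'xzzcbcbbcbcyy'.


Scanning 'xzzcbcbbcbcyy' for palindromic substrings.
Substring at positions 3-10: 'cbcbbcbc'.
Check: reverse('cbcbbcbc') = 'cbcbbcbc' -> palindrome confirmed.
Neighbouring characters ('z' / 'y') break symmetry, so it cannot extend further.
No longer palindromic substring exists; longest length = 8

8


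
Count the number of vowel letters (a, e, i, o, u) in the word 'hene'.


Scanning each character of 'hene':
  Position 1: 'h' -> consonant (running count: 0)
  Position 2: 'e' -> vowel (running count: 1)
  Position 3: 'n' -> consonant (running count: 1)
  Position 4: 'e' -> vowel (running count: 2)
Total vowels: 2

2


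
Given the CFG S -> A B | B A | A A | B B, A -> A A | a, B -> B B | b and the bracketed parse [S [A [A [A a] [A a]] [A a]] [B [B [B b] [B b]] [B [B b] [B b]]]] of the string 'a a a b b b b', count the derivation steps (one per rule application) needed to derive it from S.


Every bracketed nonterminal node [X ...] in the tree is produced by exactly one rule application.
Reading the tree off as a leftmost derivation:
  Step 1: S  =>  A B   (applied S -> A B)
  Step 2: A B  =>  A A B   (applied A -> A A)
  Step 3: A A B  =>  A A A B   (applied A -> A A)
  Step 4: A A A B  =>  a A A B   (applied A -> a)
  Step 5: a A A B  =>  a a A B   (applied A -> a)
  Step 6: a a A B  =>  a a a B   (applied A -> a)
  Step 7: a a a B  =>  a a a B B   (applied B -> B B)
  Step 8: a a a B B  =>  a a a B B B   (applied B -> B B)
  Step 9: a a a B B B  =>  a a a b B B   (applied B -> b)
  Step 10: a a a b B B  =>  a a a b b B   (applied B -> b)
  Step 11: a a a b b B  =>  a a a b b B B   (applied B -> B B)
  Step 12: a a a b b B B  =>  a a a b b b B   (applied B -> b)
  Step 13: a a a b b b B  =>  a a a b b b b   (applied B -> b)
Final yield: a a a b b b b
Total rewrite steps: 13

13


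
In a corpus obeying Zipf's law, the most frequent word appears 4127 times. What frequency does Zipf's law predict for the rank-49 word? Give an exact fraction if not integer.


Zipf's law: freq(rank) = f1 / rank
f1 = 4127, rank = 49
freq = 4127 / 49
GCD(4127, 49) = 1
Simplified: 4127/49

4127/49


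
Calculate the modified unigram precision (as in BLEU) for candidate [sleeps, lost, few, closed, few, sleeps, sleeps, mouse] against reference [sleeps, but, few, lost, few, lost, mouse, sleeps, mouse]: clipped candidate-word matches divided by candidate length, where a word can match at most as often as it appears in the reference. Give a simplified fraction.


Reference word counts: {'but': 1, 'few': 2, 'lost': 2, 'mouse': 2, 'sleeps': 2}
Checking each candidate word (with clipping):
  'sleeps' -> in reference (ref count 2, used 1/2) -> match (matches: 1)
  'lost' -> in reference (ref count 2, used 1/2) -> match (matches: 2)
  'few' -> in reference (ref count 2, used 1/2) -> match (matches: 3)
  'closed' -> not in reference -> no match (matches: 3)
  'few' -> in reference (ref count 2, used 2/2) -> match (matches: 4)
  'sleeps' -> in reference (ref count 2, used 2/2) -> match (matches: 5)
  'sleeps' -> ref count 2 already used up (2/2) -> clipped, no match (matches: 5)
  'mouse' -> in reference (ref count 2, used 1/2) -> match (matches: 6)
Clipped matches: 6, Candidate length: 8
Precision = 6/8 = 3/4

3/4


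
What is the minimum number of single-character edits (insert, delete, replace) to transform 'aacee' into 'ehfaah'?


Building DP table for s1='aacee' (len 5) and s2='ehfaah' (len 6):
       e  h  f  a  a  h
    0  1  2  3  4  5  6
  a 1  1  2  3  3  4  5
  a 2  2  2  3  3  3  4
  c 3  3  3  3  4  4  4
  e 4  3  4  4  4  5  5
  e 5  4  4  5  5  5  6
Edit distance = dp[5][6] = 6

6


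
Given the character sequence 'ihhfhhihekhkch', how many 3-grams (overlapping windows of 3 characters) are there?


String 'ihhfhhihekhkch' has length L = 14.
Number of overlapping n-grams = L - n + 1
Substituting: 14 - 3 + 1 = 12

12


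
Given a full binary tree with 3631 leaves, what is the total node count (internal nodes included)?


Leaf nodes (terminals): 3631
Internal nodes = n - 1 = 3631 - 1 = 3630
Total = leaves + internal = 3631 + 3630 = 7261

7261


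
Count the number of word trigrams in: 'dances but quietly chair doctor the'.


Word trigrams from [6] words:
  Trigram 1: (dances but quietly)
  Trigram 2: (but quietly chair)
  Trigram 3: (quietly chair doctor)
  Trigram 4: (chair doctor the)
Total word trigrams: 6 - 2 = 4

4


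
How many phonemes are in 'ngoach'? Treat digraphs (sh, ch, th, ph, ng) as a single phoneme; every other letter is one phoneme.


Parsing 'ngoach' greedily, digraphs first:
  'ng' -> digraph (1 consonant phoneme) (phonemes so far: 1)
  'o' -> vowel phoneme (phonemes so far: 2)
  'a' -> vowel phoneme (phonemes so far: 3)
  'ch' -> digraph (1 consonant phoneme) (phonemes so far: 4)
Total phonemes: 4

4


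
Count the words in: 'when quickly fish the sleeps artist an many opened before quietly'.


Counting words by splitting on spaces:
  Word 1: 'when'
  Word 2: 'quickly'
  Word 3: 'fish'
  Word 4: 'the'
  Word 5: 'sleeps'
  Word 6: 'artist'
  Word 7: 'an'
  Word 8: 'many'
  Word 9: 'opened'
  Word 10: 'before'
  Word 11: 'quietly'
Total words: 11

11


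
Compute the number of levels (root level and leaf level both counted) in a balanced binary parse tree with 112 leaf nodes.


In a balanced binary tree with n leaves the deepest leaf is ceil(log2(n)) edges below the root,
so counting node levels inclusive of root and leaves gives ceil(log2(n)) + 1 levels.
log2(112) = 6.8074
ceil(6.8074) = 7
levels = 7 + 1 = 8

8


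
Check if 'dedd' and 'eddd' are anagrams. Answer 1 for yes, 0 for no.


Sort characters of 'dedd': 'ddde'
Sort characters of 'eddd': 'ddde'
Sorted forms match -> they ARE anagrams
Result: 1

1


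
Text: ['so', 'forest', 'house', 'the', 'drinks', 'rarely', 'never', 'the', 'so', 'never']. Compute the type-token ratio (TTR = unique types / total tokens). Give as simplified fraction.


Tokens: 10
Unique types: ('drinks', 'forest', 'house', 'never', 'rarely', 'so', 'the') = 7
TTR = 7/10
Already in lowest terms.

7/10


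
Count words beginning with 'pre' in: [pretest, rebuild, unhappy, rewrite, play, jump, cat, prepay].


Checking each word for prefix 'pre':
  'pretest' -> YES, starts with 'pre' (count: 1)
  'rebuild' -> no (count: 1)
  'unhappy' -> no (count: 1)
  'rewrite' -> no (count: 1)
  'play' -> no (count: 1)
  'jump' -> no (count: 1)
  'cat' -> no (count: 1)
  'prepay' -> YES, starts with 'pre' (count: 2)
Total with prefix 'pre': 2

2


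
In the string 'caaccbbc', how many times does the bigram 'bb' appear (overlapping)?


Scanning 'caaccbbc' for bigram 'bb':
  Position 0: 'ca' -> no
  Position 1: 'aa' -> no
  Position 2: 'ac' -> no
  Position 3: 'cc' -> no
  Position 4: 'cb' -> no
  Position 5: 'bb' -> MATCH
  Position 6: 'bc' -> no
Total matches: 1

1


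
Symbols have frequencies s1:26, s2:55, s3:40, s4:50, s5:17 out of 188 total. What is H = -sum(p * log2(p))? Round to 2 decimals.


Computing entropy H = -sum(p_i * log2(p_i)):
  s1: p = 26/188 = 0.1383, -p*log2(p) = 0.3947
  s2: p = 55/188 = 0.2926, -p*log2(p) = 0.5188
  s3: p = 40/188 = 0.2128, -p*log2(p) = 0.4750
  s4: p = 50/188 = 0.2660, -p*log2(p) = 0.5082
  s5: p = 17/188 = 0.0904, -p*log2(p) = 0.3135
H = sum of terms = 2.2102
Rounded to 2 decimals: 2.21

2.21


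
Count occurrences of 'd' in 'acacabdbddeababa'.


Scanning 'acacabdbddeababa' for 'd':
  Position 6: 'd' -> MATCH (count: 1)
  Position 8: 'd' -> MATCH (count: 2)
  Position 9: 'd' -> MATCH (count: 3)
Total occurrences of 'd': 3

3


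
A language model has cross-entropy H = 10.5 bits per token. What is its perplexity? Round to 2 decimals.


Perplexity formula: PP = 2^H
H = 10.5
PP = 2^10.5
Decompose: 2^10.5 = 2^10 * 2^0.5 = 2^10 * sqrt(2)
2^10 = 1024, sqrt(2) ~ 1.4142136
PP ~ 1024 * 1.4142136 = 1448.1547264
Rounded to 2 decimals: 1448.15

1448.15


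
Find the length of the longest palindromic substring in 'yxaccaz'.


Scanning 'yxaccaz' for palindromic substrings.
Substring at positions 2-5: 'acca'.
Check: reverse('acca') = 'acca' -> palindrome confirmed.
Neighbouring characters ('x' / 'z') break symmetry, so it cannot extend further.
No longer palindromic substring exists; longest length = 4

4


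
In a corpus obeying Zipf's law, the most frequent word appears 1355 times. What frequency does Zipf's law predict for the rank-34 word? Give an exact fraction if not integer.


Zipf's law: freq(rank) = f1 / rank
f1 = 1355, rank = 34
freq = 1355 / 34
GCD(1355, 34) = 1
Simplified: 1355/34

1355/34


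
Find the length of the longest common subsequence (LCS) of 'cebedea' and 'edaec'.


DP table for LCS of 'cebedea' and 'edaec':
       e  d  a  e  c
    0  0  0  0  0  0
  c 0  0  0  0  0  1
  e 0  1  1  1  1  1
  b 0  1  1  1  1  1
  e 0  1  1  1  2  2
  d 0  1  2  2  2  2
  e 0  1  2  2  3  3
  a 0  1  2  3  3  3
LCS: 'ede'
LCS length = 3

3


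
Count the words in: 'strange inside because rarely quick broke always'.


Counting words by splitting on spaces:
  Word 1: 'strange'
  Word 2: 'inside'
  Word 3: 'because'
  Word 4: 'rarely'
  Word 5: 'quick'
  Word 6: 'broke'
  Word 7: 'always'
Total words: 7

7


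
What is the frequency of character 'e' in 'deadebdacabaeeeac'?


Scanning 'deadebdacabaeeeac' for 'e':
  Position 1: 'e' -> MATCH (count: 1)
  Position 4: 'e' -> MATCH (count: 2)
  Position 12: 'e' -> MATCH (count: 3)
  Position 13: 'e' -> MATCH (count: 4)
  Position 14: 'e' -> MATCH (count: 5)
Total occurrences of 'e': 5

5


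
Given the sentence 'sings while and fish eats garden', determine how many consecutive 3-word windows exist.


Word trigrams from [6] words:
  Trigram 1: (sings while and)
  Trigram 2: (while and fish)
  Trigram 3: (and fish eats)
  Trigram 4: (fish eats garden)
Total word trigrams: 6 - 2 = 4

4


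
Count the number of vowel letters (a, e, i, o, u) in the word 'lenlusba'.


Scanning each character of 'lenlusba':
  Position 1: 'l' -> consonant (running count: 0)
  Position 2: 'e' -> vowel (running count: 1)
  Position 3: 'n' -> consonant (running count: 1)
  Position 4: 'l' -> consonant (running count: 1)
  Position 5: 'u' -> vowel (running count: 2)
  Position 6: 's' -> consonant (running count: 2)
  Position 7: 'b' -> consonant (running count: 2)
  Position 8: 'a' -> vowel (running count: 3)
Total vowels: 3

3


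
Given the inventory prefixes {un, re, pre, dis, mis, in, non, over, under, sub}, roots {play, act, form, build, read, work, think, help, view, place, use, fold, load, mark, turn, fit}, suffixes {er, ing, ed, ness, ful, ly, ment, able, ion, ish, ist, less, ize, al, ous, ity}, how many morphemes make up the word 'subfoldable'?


Segmenting 'subfoldable' against the inventory:
  'sub' -> prefix (morpheme 1)
  'fold' -> root (morpheme 2)
  'able' -> suffix (morpheme 3)
Total morphemes: 3

3


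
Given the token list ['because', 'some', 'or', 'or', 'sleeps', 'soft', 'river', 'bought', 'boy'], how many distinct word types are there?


Listing all tokens and tracking unique types:
  Token 1: 'because' -> NEW (unique so far: 1)
  Token 2: 'some' -> NEW (unique so far: 2)
  Token 3: 'or' -> NEW (unique so far: 3)
  Token 4: 'or' -> duplicate (unique so far: 3)
  Token 5: 'sleeps' -> NEW (unique so far: 4)
  Token 6: 'soft' -> NEW (unique so far: 5)
  Token 7: 'river' -> NEW (unique so far: 6)
  Token 8: 'bought' -> NEW (unique so far: 7)
  Token 9: 'boy' -> NEW (unique so far: 8)
Unique types: ('because', 'bought', 'boy', 'or', 'river', 'sleeps', 'soft', 'some')
Vocabulary size: 8

8


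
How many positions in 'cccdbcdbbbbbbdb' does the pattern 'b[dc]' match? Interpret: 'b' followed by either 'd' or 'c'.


Pattern: b[dc] means 'b' followed by either 'd' or 'c'.
Scanning 'cccdbcdbbbbbbdb' position-by-position:
  Pos 0: window 'cc' -> no
  Pos 1: window 'cc' -> no
  Pos 2: window 'cd' -> no
  Pos 3: window 'db' -> no
  Pos 4: window 'bc' -> MATCH
  Pos 5: window 'cd' -> no
  Pos 6: window 'db' -> no
  Pos 7: window 'bb' -> no
  Pos 8: window 'bb' -> no
  Pos 9: window 'bb' -> no
  Pos 10: window 'bb' -> no
  Pos 11: window 'bb' -> no
  Pos 12: window 'bd' -> MATCH
  Pos 13: window 'db' -> no
  Pos 14: window 'b' -> no
Total matches: 2

2


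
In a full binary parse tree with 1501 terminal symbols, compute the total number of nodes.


Leaf nodes (terminals): 1501
Internal nodes = n - 1 = 1501 - 1 = 1500
Total = leaves + internal = 1501 + 1500 = 3001

3001


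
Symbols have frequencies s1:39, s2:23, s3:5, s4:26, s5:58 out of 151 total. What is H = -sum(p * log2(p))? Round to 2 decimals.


Computing entropy H = -sum(p_i * log2(p_i)):
  s1: p = 39/151 = 0.2583, -p*log2(p) = 0.5044
  s2: p = 23/151 = 0.1523, -p*log2(p) = 0.4135
  s3: p = 5/151 = 0.0331, -p*log2(p) = 0.1628
  s4: p = 26/151 = 0.1722, -p*log2(p) = 0.4370
  s5: p = 58/151 = 0.3841, -p*log2(p) = 0.5302
H = sum of terms = 2.0479
Rounded to 2 decimals: 2.05

2.05


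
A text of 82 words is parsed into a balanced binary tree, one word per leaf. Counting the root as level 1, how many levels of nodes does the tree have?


In a balanced binary tree with n leaves the deepest leaf is ceil(log2(n)) edges below the root,
so counting node levels inclusive of root and leaves gives ceil(log2(n)) + 1 levels.
log2(82) = 6.3576
ceil(6.3576) = 7
levels = 7 + 1 = 8

8


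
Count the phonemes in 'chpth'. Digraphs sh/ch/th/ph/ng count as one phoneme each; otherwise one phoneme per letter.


Parsing 'chpth' greedily, digraphs first:
  'ch' -> digraph (1 consonant phoneme) (phonemes so far: 1)
  'p' -> consonant phoneme (phonemes so far: 2)
  'th' -> digraph (1 consonant phoneme) (phonemes so far: 3)
Total phonemes: 3

3


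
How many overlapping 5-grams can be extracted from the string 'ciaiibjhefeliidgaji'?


String 'ciaiibjhefeliidgaji' has length L = 19.
Number of overlapping n-grams = L - n + 1
Substituting: 19 - 5 + 1 = 15

15


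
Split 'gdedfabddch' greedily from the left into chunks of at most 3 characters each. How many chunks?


'gdedfabddch' has 11 characters.
Chunking with max size 3:
  Chunk 1: 'gde' (positions 0-2)
  Chunk 2: 'dfa' (positions 3-5)
  Chunk 3: 'bdd' (positions 6-8)
  Chunk 4: 'ch' (positions 9-10)
Total chunks: ceil(11 / 3) = 4

4


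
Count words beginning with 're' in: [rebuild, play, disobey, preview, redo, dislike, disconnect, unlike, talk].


Checking each word for prefix 're':
  'rebuild' -> YES, starts with 're' (count: 1)
  'play' -> no (count: 1)
  'disobey' -> no (count: 1)
  'preview' -> no (count: 1)
  'redo' -> YES, starts with 're' (count: 2)
  'dislike' -> no (count: 2)
  'disconnect' -> no (count: 2)
  'unlike' -> no (count: 2)
  'talk' -> no (count: 2)
Total with prefix 're': 2

2


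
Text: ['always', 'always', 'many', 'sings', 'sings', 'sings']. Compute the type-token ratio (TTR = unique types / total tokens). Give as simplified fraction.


Tokens: 6
Unique types: ('always', 'many', 'sings') = 3
TTR = 3/6
Simplify: divide both by 3 -> 1/2
TTR = 1/2

1/2


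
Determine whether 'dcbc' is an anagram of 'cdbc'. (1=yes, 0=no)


Sort characters of 'dcbc': 'bccd'
Sort characters of 'cdbc': 'bccd'
Sorted forms match -> they ARE anagrams
Result: 1

1


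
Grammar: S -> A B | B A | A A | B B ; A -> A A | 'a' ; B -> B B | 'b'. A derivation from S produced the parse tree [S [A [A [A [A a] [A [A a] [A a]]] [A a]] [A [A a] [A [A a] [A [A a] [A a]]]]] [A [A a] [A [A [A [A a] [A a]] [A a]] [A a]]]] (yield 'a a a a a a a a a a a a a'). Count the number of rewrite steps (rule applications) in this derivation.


Every bracketed nonterminal node [X ...] in the tree is produced by exactly one rule application.
Reading the tree off as a leftmost derivation:
  Step 1: S  =>  A A   (applied S -> A A)
  Step 2: A A  =>  A A A   (applied A -> A A)
  Step 3: A A A  =>  A A A A   (applied A -> A A)
  Step 4: A A A A  =>  A A A A A   (applied A -> A A)
  Step 5: A A A A A  =>  a A A A A   (applied A -> a)
  Step 6: a A A A A  =>  a A A A A A   (applied A -> A A)
  Step 7: a A A A A A  =>  a a A A A A   (applied A -> a)
  Step 8: a a A A A A  =>  a a a A A A   (applied A -> a)
  Step 9: a a a A A A  =>  a a a a A A   (applied A -> a)
  Step 10: a a a a A A  =>  a a a a A A A   (applied A -> A A)
  Step 11: a a a a A A A  =>  a a a a a A A   (applied A -> a)
  Step 12: a a a a a A A  =>  a a a a a A A A   (applied A -> A A)
  Step 13: a a a a a A A A  =>  a a a a a a A A   (applied A -> a)
  Step 14: a a a a a a A A  =>  a a a a a a A A A   (applied A -> A A)
  Step 15: a a a a a a A A A  =>  a a a a a a a A A   (applied A -> a)
  Step 16: a a a a a a a A A  =>  a a a a a a a a A   (applied A -> a)
  Step 17: a a a a a a a a A  =>  a a a a a a a a A A   (applied A -> A A)
  Step 18: a a a a a a a a A A  =>  a a a a a a a a a A   (applied A -> a)
  Step 19: a a a a a a a a a A  =>  a a a a a a a a a A A   (applied A -> A A)
  Step 20: a a a a a a a a a A A  =>  a a a a a a a a a A A A   (applied A -> A A)
  Step 21: a a a a a a a a a A A A  =>  a a a a a a a a a A A A A   (applied A -> A A)
  Step 22: a a a a a a a a a A A A A  =>  a a a a a a a a a a A A A   (applied A -> a)
  Step 23: a a a a a a a a a a A A A  =>  a a a a a a a a a a a A A   (applied A -> a)
  Step 24: a a a a a a a a a a a A A  =>  a a a a a a a a a a a a A   (applied A -> a)
  Step 25: a a a a a a a a a a a a A  =>  a a a a a a a a a a a a a   (applied A -> a)
Final yield: a a a a a a a a a a a a a
Total rewrite steps: 25

25


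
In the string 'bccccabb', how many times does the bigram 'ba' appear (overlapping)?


Scanning 'bccccabb' for bigram 'ba':
  Position 0: 'bc' -> no
  Position 1: 'cc' -> no
  Position 2: 'cc' -> no
  Position 3: 'cc' -> no
  Position 4: 'ca' -> no
  Position 5: 'ab' -> no
  Position 6: 'bb' -> no
Total matches: 0

0


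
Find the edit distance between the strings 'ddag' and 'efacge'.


Building DP table for s1='ddag' (len 4) and s2='efacge' (len 6):
       e  f  a  c  g  e
    0  1  2  3  4  5  6
  d 1  1  2  3  4  5  6
  d 2  2  2  3  4  5  6
  a 3  3  3  2  3  4  5
  g 4  4  4  3  3  3  4
Edit distance = dp[4][6] = 4

4


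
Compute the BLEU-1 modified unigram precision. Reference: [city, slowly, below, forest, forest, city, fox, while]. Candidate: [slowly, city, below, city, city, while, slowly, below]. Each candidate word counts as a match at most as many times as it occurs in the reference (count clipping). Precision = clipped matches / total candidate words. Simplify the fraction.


Reference word counts: {'below': 1, 'city': 2, 'forest': 2, 'fox': 1, 'slowly': 1, 'while': 1}
Checking each candidate word (with clipping):
  'slowly' -> in reference (ref count 1, used 1/1) -> match (matches: 1)
  'city' -> in reference (ref count 2, used 1/2) -> match (matches: 2)
  'below' -> in reference (ref count 1, used 1/1) -> match (matches: 3)
  'city' -> in reference (ref count 2, used 2/2) -> match (matches: 4)
  'city' -> ref count 2 already used up (2/2) -> clipped, no match (matches: 4)
  'while' -> in reference (ref count 1, used 1/1) -> match (matches: 5)
  'slowly' -> ref count 1 already used up (1/1) -> clipped, no match (matches: 5)
  'below' -> ref count 1 already used up (1/1) -> clipped, no match (matches: 5)
Clipped matches: 5, Candidate length: 8
Precision = 5/8

5/8


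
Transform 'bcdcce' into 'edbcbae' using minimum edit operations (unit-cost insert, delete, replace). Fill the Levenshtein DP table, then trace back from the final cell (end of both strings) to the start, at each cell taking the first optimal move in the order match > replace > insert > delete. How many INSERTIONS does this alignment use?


Edit distance = 5. Backtracking from cell (6, 7) with preference match > replace > insert > delete,
then listing the resulting alignment 'bcdcce' -> 'edbcbae' left to right:
  Step 1: insert 'e' [insertion #1]
  Step 2: insert 'd' [insertion #2]
  Step 3: keep 'b'
  Step 4: keep 'c'
  Step 5: delete 'd'
  Step 6: replace c->b
  Step 7: replace c->a
  Step 8: keep 'e'
Total insertions: 2

2


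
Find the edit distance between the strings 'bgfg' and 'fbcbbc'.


Building DP table for s1='bgfg' (len 4) and s2='fbcbbc' (len 6):
       f  b  c  b  b  c
    0  1  2  3  4  5  6
  b 1  1  1  2  3  4  5
  g 2  2  2  2  3  4  5
  f 3  2  3  3  3  4  5
  g 4  3  3  4  4  4  5
Edit distance = dp[4][6] = 5

5


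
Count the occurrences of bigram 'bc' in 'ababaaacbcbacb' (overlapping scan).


Scanning 'ababaaacbcbacb' for bigram 'bc':
  Position 0: 'ab' -> no
  Position 1: 'ba' -> no
  Position 2: 'ab' -> no
  Position 3: 'ba' -> no
  Position 4: 'aa' -> no
  Position 5: 'aa' -> no
  Position 6: 'ac' -> no
  Position 7: 'cb' -> no
  Position 8: 'bc' -> MATCH
  Position 9: 'cb' -> no
  Position 10: 'ba' -> no
  Position 11: 'ac' -> no
  Position 12: 'cb' -> no
Total matches: 1

1


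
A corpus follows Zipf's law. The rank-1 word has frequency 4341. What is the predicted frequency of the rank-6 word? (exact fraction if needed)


Zipf's law: freq(rank) = f1 / rank
f1 = 4341, rank = 6
freq = 4341 / 6
GCD(4341, 6) = 3
Simplified: 1447/2

1447/2


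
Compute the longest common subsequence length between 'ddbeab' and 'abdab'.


DP table for LCS of 'ddbeab' and 'abdab':
       a  b  d  a  b
    0  0  0  0  0  0
  d 0  0  0  1  1  1
  d 0  0  0  1  1  1
  b 0  0  1  1  1  2
  e 0  0  1  1  1  2
  a 0  1  1  1  2  2
  b 0  1  2  2  2  3
LCS: 'dab'
LCS length = 3

3


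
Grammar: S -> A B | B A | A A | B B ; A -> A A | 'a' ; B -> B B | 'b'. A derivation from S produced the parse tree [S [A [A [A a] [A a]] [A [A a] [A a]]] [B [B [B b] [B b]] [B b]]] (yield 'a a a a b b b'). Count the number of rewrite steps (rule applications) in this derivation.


Every bracketed nonterminal node [X ...] in the tree is produced by exactly one rule application.
Reading the tree off as a leftmost derivation:
  Step 1: S  =>  A B   (applied S -> A B)
  Step 2: A B  =>  A A B   (applied A -> A A)
  Step 3: A A B  =>  A A A B   (applied A -> A A)
  Step 4: A A A B  =>  a A A B   (applied A -> a)
  Step 5: a A A B  =>  a a A B   (applied A -> a)
  Step 6: a a A B  =>  a a A A B   (applied A -> A A)
  Step 7: a a A A B  =>  a a a A B   (applied A -> a)
  Step 8: a a a A B  =>  a a a a B   (applied A -> a)
  Step 9: a a a a B  =>  a a a a B B   (applied B -> B B)
  Step 10: a a a a B B  =>  a a a a B B B   (applied B -> B B)
  Step 11: a a a a B B B  =>  a a a a b B B   (applied B -> b)
  Step 12: a a a a b B B  =>  a a a a b b B   (applied B -> b)
  Step 13: a a a a b b B  =>  a a a a b b b   (applied B -> b)
Final yield: a a a a b b b
Total rewrite steps: 13

13


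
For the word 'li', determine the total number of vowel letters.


Scanning each character of 'li':
  Position 1: 'l' -> consonant (running count: 0)
  Position 2: 'i' -> vowel (running count: 1)
Total vowels: 1

1


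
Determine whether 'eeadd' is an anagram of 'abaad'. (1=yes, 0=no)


Sort characters of 'eeadd': 'addee'
Sort characters of 'abaad': 'aaabd'
Sorted forms differ -> they are NOT anagrams
Result: 0

0
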